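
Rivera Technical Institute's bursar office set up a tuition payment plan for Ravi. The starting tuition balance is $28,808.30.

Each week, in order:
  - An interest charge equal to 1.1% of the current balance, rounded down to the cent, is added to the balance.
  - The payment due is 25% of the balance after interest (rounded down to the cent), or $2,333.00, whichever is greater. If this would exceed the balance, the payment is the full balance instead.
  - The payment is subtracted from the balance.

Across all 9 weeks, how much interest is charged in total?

$1,150.10

Week 1: $28,808.30 +$316.89 interest = $29,125.19; pay $7,281.29 → $21,843.90
Week 2: $21,843.90 +$240.28 interest = $22,084.18; pay $5,521.04 → $16,563.14
Week 3: $16,563.14 +$182.19 interest = $16,745.33; pay $4,186.33 → $12,559.00
Week 4: $12,559.00 +$138.14 interest = $12,697.14; pay $3,174.28 → $9,522.86
Week 5: $9,522.86 +$104.75 interest = $9,627.61; pay $2,406.90 → $7,220.71
Week 6: $7,220.71 +$79.42 interest = $7,300.13; pay $2,333.00 → $4,967.13
Week 7: $4,967.13 +$54.63 interest = $5,021.76; pay $2,333.00 → $2,688.76
Week 8: $2,688.76 +$29.57 interest = $2,718.33; pay $2,333.00 → $385.33
Week 9: $385.33 +$4.23 interest = $389.56; pay $389.56 → $0.00
Total interest: $316.89 + $240.28 + $182.19 + $138.14 + $104.75 + $79.42 + $54.63 + $29.57 + $4.23 = $1,150.10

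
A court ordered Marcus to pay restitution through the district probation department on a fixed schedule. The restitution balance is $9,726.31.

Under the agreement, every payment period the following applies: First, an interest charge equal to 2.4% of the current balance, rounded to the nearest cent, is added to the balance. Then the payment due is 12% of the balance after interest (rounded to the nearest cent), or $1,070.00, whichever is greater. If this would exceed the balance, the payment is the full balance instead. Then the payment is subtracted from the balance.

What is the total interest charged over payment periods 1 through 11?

# | Opening | Interest | Payment | End bal
1 | $9,726.31 | $233.43 | $1,195.17 | $8,764.57
2 | $8,764.57 | $210.35 | $1,076.99 | $7,897.93
3 | $7,897.93 | $189.55 | $1,070.00 | $7,017.48
4 | $7,017.48 | $168.42 | $1,070.00 | $6,115.90
5 | $6,115.90 | $146.78 | $1,070.00 | $5,192.68
6 | $5,192.68 | $124.62 | $1,070.00 | $4,247.30
7 | $4,247.30 | $101.94 | $1,070.00 | $3,279.24
8 | $3,279.24 | $78.70 | $1,070.00 | $2,287.94
9 | $2,287.94 | $54.91 | $1,070.00 | $1,272.85
10 | $1,272.85 | $30.55 | $1,070.00 | $233.40
11 | $233.40 | $5.60 | $239.00 | $0.00
Total interest: $233.43 + $210.35 + $189.55 + $168.42 + $146.78 + $124.62 + $101.94 + $78.70 + $54.91 + $30.55 + $5.60 = $1,344.85

$1,344.85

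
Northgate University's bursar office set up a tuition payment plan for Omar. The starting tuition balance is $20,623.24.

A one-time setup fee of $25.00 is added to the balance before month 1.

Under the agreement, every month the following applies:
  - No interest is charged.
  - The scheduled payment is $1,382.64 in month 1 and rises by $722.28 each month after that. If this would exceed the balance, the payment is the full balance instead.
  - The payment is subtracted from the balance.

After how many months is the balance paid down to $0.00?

7

Month 1: $20,648.24 − $1,382.64 → $19,265.60
Month 2: $19,265.60 − $2,104.92 → $17,160.68
Month 3: $17,160.68 − $2,827.20 → $14,333.48
Month 4: $14,333.48 − $3,549.48 → $10,784.00
Month 5: $10,784.00 − $4,271.76 → $6,512.24
Month 6: $6,512.24 − $4,994.04 → $1,518.20
Month 7: $1,518.20 − $1,518.20 → $0.00
Balance reaches $0.00 in month 7.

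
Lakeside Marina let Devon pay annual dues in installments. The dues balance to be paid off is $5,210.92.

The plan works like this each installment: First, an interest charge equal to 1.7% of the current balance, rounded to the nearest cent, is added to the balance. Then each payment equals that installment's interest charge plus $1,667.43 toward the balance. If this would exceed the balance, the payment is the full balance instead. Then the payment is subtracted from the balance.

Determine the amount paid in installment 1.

$1,756.02

Installment 1: opening $5,210.92; interest $88.59 → $5,299.51; payment $1,756.02; balance $3,543.49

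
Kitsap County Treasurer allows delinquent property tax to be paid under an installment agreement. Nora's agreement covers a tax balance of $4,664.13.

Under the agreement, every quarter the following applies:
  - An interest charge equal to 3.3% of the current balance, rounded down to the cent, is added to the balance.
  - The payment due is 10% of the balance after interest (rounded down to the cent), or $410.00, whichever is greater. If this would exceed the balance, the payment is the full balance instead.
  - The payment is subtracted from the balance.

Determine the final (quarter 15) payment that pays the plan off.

Quarter 1: $4,664.13 +$153.91 interest = $4,818.04; pay $481.80 → $4,336.24
Quarter 2: $4,336.24 +$143.09 interest = $4,479.33; pay $447.93 → $4,031.40
Quarter 3: $4,031.40 +$133.03 interest = $4,164.43; pay $416.44 → $3,747.99
Quarter 4: $3,747.99 +$123.68 interest = $3,871.67; pay $410.00 → $3,461.67
Quarter 5: $3,461.67 +$114.23 interest = $3,575.90; pay $410.00 → $3,165.90
Quarter 6: $3,165.90 +$104.47 interest = $3,270.37; pay $410.00 → $2,860.37
Quarter 7: $2,860.37 +$94.39 interest = $2,954.76; pay $410.00 → $2,544.76
Quarter 8: $2,544.76 +$83.97 interest = $2,628.73; pay $410.00 → $2,218.73
Quarter 9: $2,218.73 +$73.21 interest = $2,291.94; pay $410.00 → $1,881.94
Quarter 10: $1,881.94 +$62.10 interest = $1,944.04; pay $410.00 → $1,534.04
Quarter 11: $1,534.04 +$50.62 interest = $1,584.66; pay $410.00 → $1,174.66
Quarter 12: $1,174.66 +$38.76 interest = $1,213.42; pay $410.00 → $803.42
Quarter 13: $803.42 +$26.51 interest = $829.93; pay $410.00 → $419.93
Quarter 14: $419.93 +$13.85 interest = $433.78; pay $410.00 → $23.78
Quarter 15: $23.78 +$0.78 interest = $24.56; pay $24.56 → $0.00

$24.56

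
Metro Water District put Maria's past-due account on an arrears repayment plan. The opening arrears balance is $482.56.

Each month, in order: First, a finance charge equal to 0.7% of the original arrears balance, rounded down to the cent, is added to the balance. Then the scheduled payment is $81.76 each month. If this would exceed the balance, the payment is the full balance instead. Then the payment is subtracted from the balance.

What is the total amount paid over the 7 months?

$506.15

Month 1: $482.56 +$3.37 interest = $485.93; pay $81.76 → $404.17
Month 2: $404.17 +$3.37 interest = $407.54; pay $81.76 → $325.78
Month 3: $325.78 +$3.37 interest = $329.15; pay $81.76 → $247.39
Month 4: $247.39 +$3.37 interest = $250.76; pay $81.76 → $169.00
Month 5: $169.00 +$3.37 interest = $172.37; pay $81.76 → $90.61
Month 6: $90.61 +$3.37 interest = $93.98; pay $81.76 → $12.22
Month 7: $12.22 +$3.37 interest = $15.59; pay $15.59 → $0.00
Total paid: $506.15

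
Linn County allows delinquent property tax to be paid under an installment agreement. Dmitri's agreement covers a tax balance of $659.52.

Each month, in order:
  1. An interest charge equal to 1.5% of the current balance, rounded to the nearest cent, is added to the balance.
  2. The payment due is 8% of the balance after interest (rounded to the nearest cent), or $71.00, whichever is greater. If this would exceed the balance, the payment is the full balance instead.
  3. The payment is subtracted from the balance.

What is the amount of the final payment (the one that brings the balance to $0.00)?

Month 1: $659.52 +$9.89 interest = $669.41; pay $71.00 → $598.41
Month 2: $598.41 +$8.98 interest = $607.39; pay $71.00 → $536.39
Month 3: $536.39 +$8.05 interest = $544.44; pay $71.00 → $473.44
Month 4: $473.44 +$7.10 interest = $480.54; pay $71.00 → $409.54
Month 5: $409.54 +$6.14 interest = $415.68; pay $71.00 → $344.68
Month 6: $344.68 +$5.17 interest = $349.85; pay $71.00 → $278.85
Month 7: $278.85 +$4.18 interest = $283.03; pay $71.00 → $212.03
Month 8: $212.03 +$3.18 interest = $215.21; pay $71.00 → $144.21
Month 9: $144.21 +$2.16 interest = $146.37; pay $71.00 → $75.37
Month 10: $75.37 +$1.13 interest = $76.50; pay $71.00 → $5.50
Month 11: $5.50 +$0.08 interest = $5.58; pay $5.58 → $0.00

$5.58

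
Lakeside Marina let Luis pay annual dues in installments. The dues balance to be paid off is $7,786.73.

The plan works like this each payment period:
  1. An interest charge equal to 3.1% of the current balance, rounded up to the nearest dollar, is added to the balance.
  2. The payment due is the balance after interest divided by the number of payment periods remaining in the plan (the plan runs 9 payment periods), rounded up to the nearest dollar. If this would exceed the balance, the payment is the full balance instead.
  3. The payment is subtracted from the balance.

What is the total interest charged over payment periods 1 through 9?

# | Opening | Interest | Payment | End bal
1 | $7,786.73 | $242.00 | $893.00 | $7,135.73
2 | $7,135.73 | $222.00 | $920.00 | $6,437.73
3 | $6,437.73 | $200.00 | $949.00 | $5,688.73
4 | $5,688.73 | $177.00 | $978.00 | $4,887.73
5 | $4,887.73 | $152.00 | $1,008.00 | $4,031.73
6 | $4,031.73 | $125.00 | $1,040.00 | $3,116.73
7 | $3,116.73 | $97.00 | $1,072.00 | $2,141.73
8 | $2,141.73 | $67.00 | $1,105.00 | $1,103.73
9 | $1,103.73 | $35.00 | $1,138.73 | $0.00
Total interest: $242.00 + $222.00 + $200.00 + $177.00 + $152.00 + $125.00 + $97.00 + $67.00 + $35.00 = $1,317.00

$1,317.00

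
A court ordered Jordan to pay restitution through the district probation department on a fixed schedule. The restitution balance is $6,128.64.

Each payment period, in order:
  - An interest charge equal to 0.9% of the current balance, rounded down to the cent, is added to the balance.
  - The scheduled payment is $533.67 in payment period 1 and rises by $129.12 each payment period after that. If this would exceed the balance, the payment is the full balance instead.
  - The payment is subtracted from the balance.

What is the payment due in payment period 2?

$662.79

Payment period 1: $6,128.64 +$55.15 interest = $6,183.79; pay $533.67 → $5,650.12
Payment period 2: $5,650.12 +$50.85 interest = $5,700.97; pay $662.79 → $5,038.18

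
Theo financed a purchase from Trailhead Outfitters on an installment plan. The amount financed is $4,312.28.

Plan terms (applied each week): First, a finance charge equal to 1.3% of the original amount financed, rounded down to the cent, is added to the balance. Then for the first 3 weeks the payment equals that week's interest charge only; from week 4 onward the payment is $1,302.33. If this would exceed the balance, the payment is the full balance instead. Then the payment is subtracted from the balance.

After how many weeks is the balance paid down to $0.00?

7

Week 1: opening $4,312.28; interest $56.05 → $4,368.33; payment $56.05; balance $4,312.28
Week 2: opening $4,312.28; interest $56.05 → $4,368.33; payment $56.05; balance $4,312.28
Week 3: opening $4,312.28; interest $56.05 → $4,368.33; payment $56.05; balance $4,312.28
Week 4: opening $4,312.28; interest $56.05 → $4,368.33; payment $1,302.33; balance $3,066.00
Week 5: opening $3,066.00; interest $56.05 → $3,122.05; payment $1,302.33; balance $1,819.72
Week 6: opening $1,819.72; interest $56.05 → $1,875.77; payment $1,302.33; balance $573.44
Week 7: opening $573.44; interest $56.05 → $629.49; payment $629.49; balance $0.00
Balance reaches $0.00 in week 7.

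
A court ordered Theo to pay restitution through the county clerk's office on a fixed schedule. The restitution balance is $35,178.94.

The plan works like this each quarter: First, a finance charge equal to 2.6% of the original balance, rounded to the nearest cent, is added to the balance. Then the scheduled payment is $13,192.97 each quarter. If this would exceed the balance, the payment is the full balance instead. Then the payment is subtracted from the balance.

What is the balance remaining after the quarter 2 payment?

Quarter 1: opening $35,178.94; interest $914.65 → $36,093.59; payment $13,192.97; balance $22,900.62
Quarter 2: opening $22,900.62; interest $914.65 → $23,815.27; payment $13,192.97; balance $10,622.30

$10,622.30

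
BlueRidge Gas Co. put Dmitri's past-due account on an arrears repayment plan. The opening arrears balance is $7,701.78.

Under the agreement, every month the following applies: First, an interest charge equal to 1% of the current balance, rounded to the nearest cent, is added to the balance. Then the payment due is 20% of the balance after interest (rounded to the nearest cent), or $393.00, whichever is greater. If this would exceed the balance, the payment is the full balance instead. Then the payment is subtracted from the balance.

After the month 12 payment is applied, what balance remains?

$0.00

Month 1: opening $7,701.78; interest $77.02 → $7,778.80; payment $1,555.76; balance $6,223.04
Month 2: opening $6,223.04; interest $62.23 → $6,285.27; payment $1,257.05; balance $5,028.22
Month 3: opening $5,028.22; interest $50.28 → $5,078.50; payment $1,015.70; balance $4,062.80
Month 4: opening $4,062.80; interest $40.63 → $4,103.43; payment $820.69; balance $3,282.74
Month 5: opening $3,282.74; interest $32.83 → $3,315.57; payment $663.11; balance $2,652.46
Month 6: opening $2,652.46; interest $26.52 → $2,678.98; payment $535.80; balance $2,143.18
Month 7: opening $2,143.18; interest $21.43 → $2,164.61; payment $432.92; balance $1,731.69
Month 8: opening $1,731.69; interest $17.32 → $1,749.01; payment $393.00; balance $1,356.01
Month 9: opening $1,356.01; interest $13.56 → $1,369.57; payment $393.00; balance $976.57
Month 10: opening $976.57; interest $9.77 → $986.34; payment $393.00; balance $593.34
Month 11: opening $593.34; interest $5.93 → $599.27; payment $393.00; balance $206.27
Month 12: opening $206.27; interest $2.06 → $208.33; payment $208.33; balance $0.00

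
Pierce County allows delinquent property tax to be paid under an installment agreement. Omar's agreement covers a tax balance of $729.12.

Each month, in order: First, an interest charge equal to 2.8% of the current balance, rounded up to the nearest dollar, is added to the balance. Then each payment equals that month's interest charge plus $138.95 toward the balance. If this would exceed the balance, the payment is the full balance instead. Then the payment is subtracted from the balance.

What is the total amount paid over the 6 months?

Month 1: $729.12 +$21.00 interest = $750.12; pay $159.95 → $590.17
Month 2: $590.17 +$17.00 interest = $607.17; pay $155.95 → $451.22
Month 3: $451.22 +$13.00 interest = $464.22; pay $151.95 → $312.27
Month 4: $312.27 +$9.00 interest = $321.27; pay $147.95 → $173.32
Month 5: $173.32 +$5.00 interest = $178.32; pay $143.95 → $34.37
Month 6: $34.37 +$1.00 interest = $35.37; pay $35.37 → $0.00
Total paid: $795.12

$795.12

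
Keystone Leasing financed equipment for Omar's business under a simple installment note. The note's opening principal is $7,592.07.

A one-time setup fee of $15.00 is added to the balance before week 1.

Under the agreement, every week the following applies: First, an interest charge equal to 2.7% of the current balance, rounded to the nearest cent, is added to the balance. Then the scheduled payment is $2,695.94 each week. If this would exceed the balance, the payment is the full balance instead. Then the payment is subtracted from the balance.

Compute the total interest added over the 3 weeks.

# | Opening | Interest | Payment | End bal
1 | $7,607.07 | $205.39 | $2,695.94 | $5,116.52
2 | $5,116.52 | $138.15 | $2,695.94 | $2,558.73
3 | $2,558.73 | $69.09 | $2,627.82 | $0.00
Total interest: $205.39 + $138.15 + $69.09 = $412.63

$412.63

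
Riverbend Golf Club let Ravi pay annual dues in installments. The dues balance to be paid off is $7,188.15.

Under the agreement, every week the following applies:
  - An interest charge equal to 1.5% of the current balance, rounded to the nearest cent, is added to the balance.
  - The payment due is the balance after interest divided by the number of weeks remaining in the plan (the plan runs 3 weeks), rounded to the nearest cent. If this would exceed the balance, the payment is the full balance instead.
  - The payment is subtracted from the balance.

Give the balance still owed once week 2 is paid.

Week 1: opening $7,188.15; interest $107.82 → $7,295.97; payment $2,431.99; balance $4,863.98
Week 2: opening $4,863.98; interest $72.96 → $4,936.94; payment $2,468.47; balance $2,468.47

$2,468.47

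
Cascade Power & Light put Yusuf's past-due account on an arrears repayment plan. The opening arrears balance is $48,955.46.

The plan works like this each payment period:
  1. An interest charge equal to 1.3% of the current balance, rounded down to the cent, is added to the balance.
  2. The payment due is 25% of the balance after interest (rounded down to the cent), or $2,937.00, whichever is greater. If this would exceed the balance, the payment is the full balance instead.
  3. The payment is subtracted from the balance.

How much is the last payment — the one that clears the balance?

$872.23

Payment period 1: $48,955.46 +$636.42 interest = $49,591.88; pay $12,397.97 → $37,193.91
Payment period 2: $37,193.91 +$483.52 interest = $37,677.43; pay $9,419.35 → $28,258.08
Payment period 3: $28,258.08 +$367.35 interest = $28,625.43; pay $7,156.35 → $21,469.08
Payment period 4: $21,469.08 +$279.09 interest = $21,748.17; pay $5,437.04 → $16,311.13
Payment period 5: $16,311.13 +$212.04 interest = $16,523.17; pay $4,130.79 → $12,392.38
Payment period 6: $12,392.38 +$161.10 interest = $12,553.48; pay $3,138.37 → $9,415.11
Payment period 7: $9,415.11 +$122.39 interest = $9,537.50; pay $2,937.00 → $6,600.50
Payment period 8: $6,600.50 +$85.80 interest = $6,686.30; pay $2,937.00 → $3,749.30
Payment period 9: $3,749.30 +$48.74 interest = $3,798.04; pay $2,937.00 → $861.04
Payment period 10: $861.04 +$11.19 interest = $872.23; pay $872.23 → $0.00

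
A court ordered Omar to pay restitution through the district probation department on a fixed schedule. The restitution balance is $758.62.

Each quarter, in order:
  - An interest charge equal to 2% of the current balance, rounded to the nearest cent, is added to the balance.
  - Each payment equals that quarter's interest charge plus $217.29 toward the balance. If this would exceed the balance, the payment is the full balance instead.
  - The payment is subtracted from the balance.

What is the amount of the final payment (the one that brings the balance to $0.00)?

$108.89

# | Opening | Interest | Payment | End bal
1 | $758.62 | $15.17 | $232.46 | $541.33
2 | $541.33 | $10.83 | $228.12 | $324.04
3 | $324.04 | $6.48 | $223.77 | $106.75
4 | $106.75 | $2.14 | $108.89 | $0.00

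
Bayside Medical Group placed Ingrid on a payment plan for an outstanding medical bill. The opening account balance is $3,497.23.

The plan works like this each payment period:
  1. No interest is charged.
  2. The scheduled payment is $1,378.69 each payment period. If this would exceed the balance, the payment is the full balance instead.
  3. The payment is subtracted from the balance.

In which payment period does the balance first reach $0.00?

Payment period 1: $3,497.23 − $1,378.69 → $2,118.54
Payment period 2: $2,118.54 − $1,378.69 → $739.85
Payment period 3: $739.85 − $739.85 → $0.00
Balance reaches $0.00 in payment period 3.

3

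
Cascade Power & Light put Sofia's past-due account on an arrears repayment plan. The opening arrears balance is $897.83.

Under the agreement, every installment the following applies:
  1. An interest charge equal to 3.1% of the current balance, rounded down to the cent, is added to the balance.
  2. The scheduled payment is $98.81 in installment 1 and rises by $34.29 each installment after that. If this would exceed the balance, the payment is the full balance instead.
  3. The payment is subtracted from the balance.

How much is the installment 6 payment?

$171.70

Installment 1: opening $897.83; interest $27.83 → $925.66; payment $98.81; balance $826.85
Installment 2: opening $826.85; interest $25.63 → $852.48; payment $133.10; balance $719.38
Installment 3: opening $719.38; interest $22.30 → $741.68; payment $167.39; balance $574.29
Installment 4: opening $574.29; interest $17.80 → $592.09; payment $201.68; balance $390.41
Installment 5: opening $390.41; interest $12.10 → $402.51; payment $235.97; balance $166.54
Installment 6: opening $166.54; interest $5.16 → $171.70; payment $171.70; balance $0.00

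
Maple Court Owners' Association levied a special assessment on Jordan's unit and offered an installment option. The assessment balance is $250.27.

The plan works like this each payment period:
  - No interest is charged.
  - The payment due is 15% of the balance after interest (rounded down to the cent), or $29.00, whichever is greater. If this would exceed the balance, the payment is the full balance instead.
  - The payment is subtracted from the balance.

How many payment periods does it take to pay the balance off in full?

9

Payment period 1: opening $250.27; payment $37.54; balance $212.73
Payment period 2: opening $212.73; payment $31.90; balance $180.83
Payment period 3: opening $180.83; payment $29.00; balance $151.83
Payment period 4: opening $151.83; payment $29.00; balance $122.83
Payment period 5: opening $122.83; payment $29.00; balance $93.83
Payment period 6: opening $93.83; payment $29.00; balance $64.83
Payment period 7: opening $64.83; payment $29.00; balance $35.83
Payment period 8: opening $35.83; payment $29.00; balance $6.83
Payment period 9: opening $6.83; payment $6.83; balance $0.00
Balance reaches $0.00 in payment period 9.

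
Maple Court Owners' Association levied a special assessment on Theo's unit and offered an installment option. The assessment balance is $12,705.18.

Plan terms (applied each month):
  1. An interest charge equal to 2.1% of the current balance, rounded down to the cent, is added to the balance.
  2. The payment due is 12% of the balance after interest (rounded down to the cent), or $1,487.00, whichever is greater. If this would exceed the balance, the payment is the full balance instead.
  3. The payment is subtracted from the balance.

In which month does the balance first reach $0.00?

10

Month 1: $12,705.18 +$266.80 interest = $12,971.98; pay $1,556.63 → $11,415.35
Month 2: $11,415.35 +$239.72 interest = $11,655.07; pay $1,487.00 → $10,168.07
Month 3: $10,168.07 +$213.52 interest = $10,381.59; pay $1,487.00 → $8,894.59
Month 4: $8,894.59 +$186.78 interest = $9,081.37; pay $1,487.00 → $7,594.37
Month 5: $7,594.37 +$159.48 interest = $7,753.85; pay $1,487.00 → $6,266.85
Month 6: $6,266.85 +$131.60 interest = $6,398.45; pay $1,487.00 → $4,911.45
Month 7: $4,911.45 +$103.14 interest = $5,014.59; pay $1,487.00 → $3,527.59
Month 8: $3,527.59 +$74.07 interest = $3,601.66; pay $1,487.00 → $2,114.66
Month 9: $2,114.66 +$44.40 interest = $2,159.06; pay $1,487.00 → $672.06
Month 10: $672.06 +$14.11 interest = $686.17; pay $686.17 → $0.00
Balance reaches $0.00 in month 10.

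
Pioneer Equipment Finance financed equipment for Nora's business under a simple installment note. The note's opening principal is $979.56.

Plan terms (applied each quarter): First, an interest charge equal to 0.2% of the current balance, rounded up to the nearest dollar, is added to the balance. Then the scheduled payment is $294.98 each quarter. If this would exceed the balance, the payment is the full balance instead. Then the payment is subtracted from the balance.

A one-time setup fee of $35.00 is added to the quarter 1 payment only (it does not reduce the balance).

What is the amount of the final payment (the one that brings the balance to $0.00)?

Quarter 1: opening $979.56; interest $2.00 → $981.56; payment $294.98 (+ $35.00 fee); balance $686.58
Quarter 2: opening $686.58; interest $2.00 → $688.58; payment $294.98; balance $393.60
Quarter 3: opening $393.60; interest $1.00 → $394.60; payment $294.98; balance $99.62
Quarter 4: opening $99.62; interest $1.00 → $100.62; payment $100.62; balance $0.00

$100.62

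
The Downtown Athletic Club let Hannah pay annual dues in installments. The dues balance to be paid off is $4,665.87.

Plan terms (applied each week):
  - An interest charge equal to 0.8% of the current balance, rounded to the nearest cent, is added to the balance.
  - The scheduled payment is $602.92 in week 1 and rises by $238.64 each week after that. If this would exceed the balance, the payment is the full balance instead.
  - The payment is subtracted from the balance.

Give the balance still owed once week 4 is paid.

# | Opening | Interest | Payment | End bal
1 | $4,665.87 | $37.33 | $602.92 | $4,100.28
2 | $4,100.28 | $32.80 | $841.56 | $3,291.52
3 | $3,291.52 | $26.33 | $1,080.20 | $2,237.65
4 | $2,237.65 | $17.90 | $1,318.84 | $936.71

$936.71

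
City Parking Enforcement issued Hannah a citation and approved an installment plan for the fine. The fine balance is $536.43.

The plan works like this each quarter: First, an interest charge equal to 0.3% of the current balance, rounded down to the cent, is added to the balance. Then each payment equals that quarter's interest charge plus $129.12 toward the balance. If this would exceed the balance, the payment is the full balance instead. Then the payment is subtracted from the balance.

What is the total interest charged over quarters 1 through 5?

$4.14

# | Opening | Interest | Payment | End bal
1 | $536.43 | $1.60 | $130.72 | $407.31
2 | $407.31 | $1.22 | $130.34 | $278.19
3 | $278.19 | $0.83 | $129.95 | $149.07
4 | $149.07 | $0.44 | $129.56 | $19.95
5 | $19.95 | $0.05 | $20.00 | $0.00
Total interest: $1.60 + $1.22 + $0.83 + $0.44 + $0.05 = $4.14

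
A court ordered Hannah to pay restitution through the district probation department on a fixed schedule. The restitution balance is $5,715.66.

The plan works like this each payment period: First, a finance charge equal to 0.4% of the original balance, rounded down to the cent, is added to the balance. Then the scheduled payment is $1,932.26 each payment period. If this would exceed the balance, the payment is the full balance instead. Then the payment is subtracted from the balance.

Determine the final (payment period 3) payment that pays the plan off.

$1,919.72

Payment period 1: opening $5,715.66; interest $22.86 → $5,738.52; payment $1,932.26; balance $3,806.26
Payment period 2: opening $3,806.26; interest $22.86 → $3,829.12; payment $1,932.26; balance $1,896.86
Payment period 3: opening $1,896.86; interest $22.86 → $1,919.72; payment $1,919.72; balance $0.00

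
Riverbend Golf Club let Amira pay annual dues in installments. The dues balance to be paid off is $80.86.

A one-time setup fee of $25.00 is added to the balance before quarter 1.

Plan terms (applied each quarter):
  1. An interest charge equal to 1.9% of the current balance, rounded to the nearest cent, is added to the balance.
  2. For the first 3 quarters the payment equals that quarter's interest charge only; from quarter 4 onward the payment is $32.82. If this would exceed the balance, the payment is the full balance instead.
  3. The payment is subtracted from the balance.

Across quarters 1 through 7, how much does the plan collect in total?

$116.38

Quarter 1: opening $105.86; interest $2.01 → $107.87; payment $2.01; balance $105.86
Quarter 2: opening $105.86; interest $2.01 → $107.87; payment $2.01; balance $105.86
Quarter 3: opening $105.86; interest $2.01 → $107.87; payment $2.01; balance $105.86
Quarter 4: opening $105.86; interest $2.01 → $107.87; payment $32.82; balance $75.05
Quarter 5: opening $75.05; interest $1.43 → $76.48; payment $32.82; balance $43.66
Quarter 6: opening $43.66; interest $0.83 → $44.49; payment $32.82; balance $11.67
Quarter 7: opening $11.67; interest $0.22 → $11.89; payment $11.89; balance $0.00
Total paid: $116.38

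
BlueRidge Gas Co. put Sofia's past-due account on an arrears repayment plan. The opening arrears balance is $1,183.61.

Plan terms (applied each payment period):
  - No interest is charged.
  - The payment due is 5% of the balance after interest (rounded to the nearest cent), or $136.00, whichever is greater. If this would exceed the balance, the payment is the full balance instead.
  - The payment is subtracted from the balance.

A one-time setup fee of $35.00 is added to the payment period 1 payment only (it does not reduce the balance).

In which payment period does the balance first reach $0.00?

Payment period 1: opening $1,183.61; payment $136.00 (+ $35.00 fee); balance $1,047.61
Payment period 2: opening $1,047.61; payment $136.00; balance $911.61
Payment period 3: opening $911.61; payment $136.00; balance $775.61
Payment period 4: opening $775.61; payment $136.00; balance $639.61
Payment period 5: opening $639.61; payment $136.00; balance $503.61
Payment period 6: opening $503.61; payment $136.00; balance $367.61
Payment period 7: opening $367.61; payment $136.00; balance $231.61
Payment period 8: opening $231.61; payment $136.00; balance $95.61
Payment period 9: opening $95.61; payment $95.61; balance $0.00
Balance reaches $0.00 in payment period 9.

9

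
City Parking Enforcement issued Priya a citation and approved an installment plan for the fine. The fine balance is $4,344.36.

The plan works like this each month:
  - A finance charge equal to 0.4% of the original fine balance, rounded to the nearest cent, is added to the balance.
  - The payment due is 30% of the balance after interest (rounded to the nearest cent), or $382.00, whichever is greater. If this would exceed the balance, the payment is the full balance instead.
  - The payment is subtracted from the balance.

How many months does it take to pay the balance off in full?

7

# | Opening | Interest | Payment | End bal
1 | $4,344.36 | $17.38 | $1,308.52 | $3,053.22
2 | $3,053.22 | $17.38 | $921.18 | $2,149.42
3 | $2,149.42 | $17.38 | $650.04 | $1,516.76
4 | $1,516.76 | $17.38 | $460.24 | $1,073.90
5 | $1,073.90 | $17.38 | $382.00 | $709.28
6 | $709.28 | $17.38 | $382.00 | $344.66
7 | $344.66 | $17.38 | $362.04 | $0.00
Balance reaches $0.00 in month 7.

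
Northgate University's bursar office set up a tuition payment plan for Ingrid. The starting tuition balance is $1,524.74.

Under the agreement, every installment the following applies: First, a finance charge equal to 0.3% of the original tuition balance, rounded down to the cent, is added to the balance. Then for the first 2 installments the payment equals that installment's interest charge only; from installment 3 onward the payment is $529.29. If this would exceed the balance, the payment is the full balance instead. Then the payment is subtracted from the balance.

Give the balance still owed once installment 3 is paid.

Installment 1: $1,524.74 +$4.57 interest = $1,529.31; pay $4.57 → $1,524.74
Installment 2: $1,524.74 +$4.57 interest = $1,529.31; pay $4.57 → $1,524.74
Installment 3: $1,524.74 +$4.57 interest = $1,529.31; pay $529.29 → $1,000.02

$1,000.02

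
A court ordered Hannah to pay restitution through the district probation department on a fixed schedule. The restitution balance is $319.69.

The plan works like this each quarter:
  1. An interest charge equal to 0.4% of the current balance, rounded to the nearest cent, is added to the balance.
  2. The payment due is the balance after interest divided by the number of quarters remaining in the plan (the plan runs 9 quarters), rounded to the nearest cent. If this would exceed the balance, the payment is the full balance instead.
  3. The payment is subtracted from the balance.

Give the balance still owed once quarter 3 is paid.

Quarter 1: $319.69 +$1.28 interest = $320.97; pay $35.66 → $285.31
Quarter 2: $285.31 +$1.14 interest = $286.45; pay $35.81 → $250.64
Quarter 3: $250.64 +$1.00 interest = $251.64; pay $35.95 → $215.69

$215.69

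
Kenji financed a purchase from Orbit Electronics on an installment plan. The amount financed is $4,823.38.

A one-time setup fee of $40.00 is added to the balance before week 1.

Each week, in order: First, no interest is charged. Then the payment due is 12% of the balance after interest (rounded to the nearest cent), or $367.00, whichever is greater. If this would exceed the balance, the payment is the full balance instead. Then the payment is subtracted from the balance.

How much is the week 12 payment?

$347.55

# | Opening | Payment | End bal
1 | $4,863.38 | $583.61 | $4,279.77
2 | $4,279.77 | $513.57 | $3,766.20
3 | $3,766.20 | $451.94 | $3,314.26
4 | $3,314.26 | $397.71 | $2,916.55
5 | $2,916.55 | $367.00 | $2,549.55
6 | $2,549.55 | $367.00 | $2,182.55
7 | $2,182.55 | $367.00 | $1,815.55
8 | $1,815.55 | $367.00 | $1,448.55
9 | $1,448.55 | $367.00 | $1,081.55
10 | $1,081.55 | $367.00 | $714.55
11 | $714.55 | $367.00 | $347.55
12 | $347.55 | $347.55 | $0.00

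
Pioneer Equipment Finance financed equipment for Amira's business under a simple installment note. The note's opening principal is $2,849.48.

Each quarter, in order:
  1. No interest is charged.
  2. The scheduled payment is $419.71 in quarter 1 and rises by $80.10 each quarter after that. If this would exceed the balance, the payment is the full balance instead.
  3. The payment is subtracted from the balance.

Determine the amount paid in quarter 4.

Quarter 1: opening $2,849.48; payment $419.71; balance $2,429.77
Quarter 2: opening $2,429.77; payment $499.81; balance $1,929.96
Quarter 3: opening $1,929.96; payment $579.91; balance $1,350.05
Quarter 4: opening $1,350.05; payment $660.01; balance $690.04

$660.01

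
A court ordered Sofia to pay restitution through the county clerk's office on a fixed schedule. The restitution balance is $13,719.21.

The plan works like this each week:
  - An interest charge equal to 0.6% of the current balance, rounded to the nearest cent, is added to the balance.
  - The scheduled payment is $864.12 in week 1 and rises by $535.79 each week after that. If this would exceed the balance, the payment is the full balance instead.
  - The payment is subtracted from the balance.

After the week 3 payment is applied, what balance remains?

Week 1: $13,719.21 +$82.32 interest = $13,801.53; pay $864.12 → $12,937.41
Week 2: $12,937.41 +$77.62 interest = $13,015.03; pay $1,399.91 → $11,615.12
Week 3: $11,615.12 +$69.69 interest = $11,684.81; pay $1,935.70 → $9,749.11

$9,749.11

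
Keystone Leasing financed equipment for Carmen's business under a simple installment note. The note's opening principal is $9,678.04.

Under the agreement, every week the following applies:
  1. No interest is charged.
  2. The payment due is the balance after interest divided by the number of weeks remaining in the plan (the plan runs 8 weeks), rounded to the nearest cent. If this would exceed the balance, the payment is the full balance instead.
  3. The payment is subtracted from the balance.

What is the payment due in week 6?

# | Opening | Payment | End bal
1 | $9,678.04 | $1,209.76 | $8,468.28
2 | $8,468.28 | $1,209.75 | $7,258.53
3 | $7,258.53 | $1,209.76 | $6,048.77
4 | $6,048.77 | $1,209.75 | $4,839.02
5 | $4,839.02 | $1,209.76 | $3,629.26
6 | $3,629.26 | $1,209.75 | $2,419.51

$1,209.75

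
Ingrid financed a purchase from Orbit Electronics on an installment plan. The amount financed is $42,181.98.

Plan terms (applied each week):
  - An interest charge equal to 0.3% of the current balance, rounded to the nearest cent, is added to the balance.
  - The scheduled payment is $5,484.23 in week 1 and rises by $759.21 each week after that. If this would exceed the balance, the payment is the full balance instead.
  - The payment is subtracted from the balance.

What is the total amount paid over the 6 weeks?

Week 1: opening $42,181.98; interest $126.55 → $42,308.53; payment $5,484.23; balance $36,824.30
Week 2: opening $36,824.30; interest $110.47 → $36,934.77; payment $6,243.44; balance $30,691.33
Week 3: opening $30,691.33; interest $92.07 → $30,783.40; payment $7,002.65; balance $23,780.75
Week 4: opening $23,780.75; interest $71.34 → $23,852.09; payment $7,761.86; balance $16,090.23
Week 5: opening $16,090.23; interest $48.27 → $16,138.50; payment $8,521.07; balance $7,617.43
Week 6: opening $7,617.43; interest $22.85 → $7,640.28; payment $7,640.28; balance $0.00
Total paid: $42,653.53

$42,653.53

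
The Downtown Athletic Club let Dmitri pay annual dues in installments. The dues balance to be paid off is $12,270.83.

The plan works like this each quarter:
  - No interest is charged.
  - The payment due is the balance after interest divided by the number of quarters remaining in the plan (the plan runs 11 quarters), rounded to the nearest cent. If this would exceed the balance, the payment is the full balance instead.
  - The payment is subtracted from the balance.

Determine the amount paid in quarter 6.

# | Opening | Payment | End bal
1 | $12,270.83 | $1,115.53 | $11,155.30
2 | $11,155.30 | $1,115.53 | $10,039.77
3 | $10,039.77 | $1,115.53 | $8,924.24
4 | $8,924.24 | $1,115.53 | $7,808.71
5 | $7,808.71 | $1,115.53 | $6,693.18
6 | $6,693.18 | $1,115.53 | $5,577.65

$1,115.53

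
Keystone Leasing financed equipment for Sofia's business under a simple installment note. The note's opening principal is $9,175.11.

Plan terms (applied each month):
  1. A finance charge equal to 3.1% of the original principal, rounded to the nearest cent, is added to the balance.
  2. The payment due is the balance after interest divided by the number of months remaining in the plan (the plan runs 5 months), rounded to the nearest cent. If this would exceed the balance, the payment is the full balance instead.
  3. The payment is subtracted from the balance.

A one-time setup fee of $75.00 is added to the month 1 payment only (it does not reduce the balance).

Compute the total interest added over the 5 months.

$1,422.15

Month 1: $9,175.11 +$284.43 interest = $9,459.54; pay $1,891.91 (+ $75.00 fee) → $7,567.63
Month 2: $7,567.63 +$284.43 interest = $7,852.06; pay $1,963.02 → $5,889.04
Month 3: $5,889.04 +$284.43 interest = $6,173.47; pay $2,057.82 → $4,115.65
Month 4: $4,115.65 +$284.43 interest = $4,400.08; pay $2,200.04 → $2,200.04
Month 5: $2,200.04 +$284.43 interest = $2,484.47; pay $2,484.47 → $0.00
Total interest: $284.43 + $284.43 + $284.43 + $284.43 + $284.43 = $1,422.15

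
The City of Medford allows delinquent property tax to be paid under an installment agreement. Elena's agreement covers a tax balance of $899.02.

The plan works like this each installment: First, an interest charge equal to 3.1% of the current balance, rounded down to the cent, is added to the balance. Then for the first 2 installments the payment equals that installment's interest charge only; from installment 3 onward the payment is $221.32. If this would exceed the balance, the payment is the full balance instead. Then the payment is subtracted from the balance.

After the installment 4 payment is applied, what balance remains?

$506.11

# | Opening | Interest | Payment | End bal
1 | $899.02 | $27.86 | $27.86 | $899.02
2 | $899.02 | $27.86 | $27.86 | $899.02
3 | $899.02 | $27.86 | $221.32 | $705.56
4 | $705.56 | $21.87 | $221.32 | $506.11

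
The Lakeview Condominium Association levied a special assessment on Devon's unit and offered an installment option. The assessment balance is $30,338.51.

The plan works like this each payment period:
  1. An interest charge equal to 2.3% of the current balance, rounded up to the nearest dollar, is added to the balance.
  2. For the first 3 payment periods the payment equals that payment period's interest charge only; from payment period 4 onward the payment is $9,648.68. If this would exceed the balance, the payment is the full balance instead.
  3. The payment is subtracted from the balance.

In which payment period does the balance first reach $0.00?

7

Payment period 1: opening $30,338.51; interest $698.00 → $31,036.51; payment $698.00; balance $30,338.51
Payment period 2: opening $30,338.51; interest $698.00 → $31,036.51; payment $698.00; balance $30,338.51
Payment period 3: opening $30,338.51; interest $698.00 → $31,036.51; payment $698.00; balance $30,338.51
Payment period 4: opening $30,338.51; interest $698.00 → $31,036.51; payment $9,648.68; balance $21,387.83
Payment period 5: opening $21,387.83; interest $492.00 → $21,879.83; payment $9,648.68; balance $12,231.15
Payment period 6: opening $12,231.15; interest $282.00 → $12,513.15; payment $9,648.68; balance $2,864.47
Payment period 7: opening $2,864.47; interest $66.00 → $2,930.47; payment $2,930.47; balance $0.00
Balance reaches $0.00 in payment period 7.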